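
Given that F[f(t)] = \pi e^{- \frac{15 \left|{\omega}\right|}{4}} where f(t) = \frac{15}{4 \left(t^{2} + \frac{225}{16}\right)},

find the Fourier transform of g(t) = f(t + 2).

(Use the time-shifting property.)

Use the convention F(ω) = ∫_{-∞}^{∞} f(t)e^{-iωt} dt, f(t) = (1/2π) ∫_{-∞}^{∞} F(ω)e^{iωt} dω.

F[g](ω) = \pi e^{2 i \omega - \frac{15 \left|{\omega}\right|}{4}}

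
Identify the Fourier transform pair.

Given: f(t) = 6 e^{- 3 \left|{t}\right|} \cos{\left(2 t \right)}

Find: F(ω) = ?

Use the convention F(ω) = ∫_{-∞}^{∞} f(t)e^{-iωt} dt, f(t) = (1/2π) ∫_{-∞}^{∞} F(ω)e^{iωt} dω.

F(ω) = \frac{36 \left(\omega^{2} + 13\right)}{\omega^{4} + 10 \omega^{2} + 169}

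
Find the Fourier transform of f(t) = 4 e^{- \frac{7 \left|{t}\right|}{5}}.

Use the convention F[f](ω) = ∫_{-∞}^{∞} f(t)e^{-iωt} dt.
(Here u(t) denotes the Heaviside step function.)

F(ω) = \frac{280}{25 \omega^{2} + 49}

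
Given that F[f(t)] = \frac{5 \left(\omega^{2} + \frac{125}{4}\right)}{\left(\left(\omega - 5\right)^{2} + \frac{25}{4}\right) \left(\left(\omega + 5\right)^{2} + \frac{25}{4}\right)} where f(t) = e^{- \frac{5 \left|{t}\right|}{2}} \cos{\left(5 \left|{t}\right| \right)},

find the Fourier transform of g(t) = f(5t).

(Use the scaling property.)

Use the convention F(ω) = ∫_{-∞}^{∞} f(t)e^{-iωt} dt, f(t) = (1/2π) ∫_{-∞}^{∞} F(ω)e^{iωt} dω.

F[g](ω) = \frac{100 \left(4 \omega^{2} + 3125\right)}{16 \omega^{4} - 15000 \omega^{2} + 9765625}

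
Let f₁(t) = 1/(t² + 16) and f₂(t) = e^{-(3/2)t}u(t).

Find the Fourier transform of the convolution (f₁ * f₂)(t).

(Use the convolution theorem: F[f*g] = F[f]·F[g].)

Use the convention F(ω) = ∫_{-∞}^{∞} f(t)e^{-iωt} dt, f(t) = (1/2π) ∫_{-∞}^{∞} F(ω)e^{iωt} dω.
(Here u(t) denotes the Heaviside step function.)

F[f₁*f₂](ω) = \frac{\pi e^{- 4 \left|{\omega}\right|}}{2 \left(2 i \omega + 3\right)}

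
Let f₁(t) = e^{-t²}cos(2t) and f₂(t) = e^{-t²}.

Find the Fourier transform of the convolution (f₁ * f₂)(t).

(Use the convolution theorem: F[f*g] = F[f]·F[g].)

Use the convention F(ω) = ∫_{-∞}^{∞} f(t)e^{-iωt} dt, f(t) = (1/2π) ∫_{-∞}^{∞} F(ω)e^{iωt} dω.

F[f₁*f₂](ω) = \pi e^{- \frac{\omega^{2}}{2} - 1} \cosh{\left(\omega \right)}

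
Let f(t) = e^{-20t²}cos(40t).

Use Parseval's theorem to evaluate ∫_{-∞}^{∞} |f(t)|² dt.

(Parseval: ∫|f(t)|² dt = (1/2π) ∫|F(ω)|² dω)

∫|f(t)|² dt = \frac{\sqrt{10} \sqrt{\pi} \left(1 + e^{40}\right)}{40 e^{40}}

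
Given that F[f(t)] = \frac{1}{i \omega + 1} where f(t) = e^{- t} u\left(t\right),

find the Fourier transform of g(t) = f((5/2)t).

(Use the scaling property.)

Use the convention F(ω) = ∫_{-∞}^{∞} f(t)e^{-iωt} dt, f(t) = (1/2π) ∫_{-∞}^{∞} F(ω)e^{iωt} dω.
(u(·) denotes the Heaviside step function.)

F[g](ω) = \frac{2}{2 i \omega + 5}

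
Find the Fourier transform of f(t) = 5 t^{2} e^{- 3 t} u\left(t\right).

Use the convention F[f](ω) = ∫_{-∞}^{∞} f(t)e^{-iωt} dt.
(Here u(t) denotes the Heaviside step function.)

F(ω) = \frac{10}{\left(i \omega + 3\right)^{3}}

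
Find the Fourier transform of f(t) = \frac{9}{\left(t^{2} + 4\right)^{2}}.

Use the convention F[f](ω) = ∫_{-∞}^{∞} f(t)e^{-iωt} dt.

F(ω) = \frac{9 \pi \left(2 \left|{\omega}\right| + 1\right) e^{- 2 \left|{\omega}\right|}}{16}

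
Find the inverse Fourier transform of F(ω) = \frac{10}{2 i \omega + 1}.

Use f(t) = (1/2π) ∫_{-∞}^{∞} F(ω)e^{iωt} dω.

f(t) = 5 e^{- \frac{t}{2}} u\left(t\right)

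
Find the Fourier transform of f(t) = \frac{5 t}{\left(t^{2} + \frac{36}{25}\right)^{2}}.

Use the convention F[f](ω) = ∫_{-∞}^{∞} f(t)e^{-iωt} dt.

F(ω) = - \frac{25 i \pi \omega e^{- \frac{6 \left|{\omega}\right|}{5}}}{12}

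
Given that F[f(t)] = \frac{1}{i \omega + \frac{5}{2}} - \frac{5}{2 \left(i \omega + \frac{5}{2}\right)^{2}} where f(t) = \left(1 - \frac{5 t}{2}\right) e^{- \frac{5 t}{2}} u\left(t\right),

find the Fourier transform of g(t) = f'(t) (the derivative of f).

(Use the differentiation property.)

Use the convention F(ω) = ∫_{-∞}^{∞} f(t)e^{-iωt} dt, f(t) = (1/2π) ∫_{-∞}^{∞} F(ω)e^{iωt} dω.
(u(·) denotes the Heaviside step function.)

F[g](ω) = \frac{4 \omega^{2}}{4 \omega^{2} - 20 i \omega - 25}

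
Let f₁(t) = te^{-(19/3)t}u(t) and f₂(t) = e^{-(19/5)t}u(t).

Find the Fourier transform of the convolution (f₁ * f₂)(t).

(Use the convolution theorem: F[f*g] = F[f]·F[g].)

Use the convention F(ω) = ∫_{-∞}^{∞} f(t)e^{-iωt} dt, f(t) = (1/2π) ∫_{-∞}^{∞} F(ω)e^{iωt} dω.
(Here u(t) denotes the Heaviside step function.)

F[f₁*f₂](ω) = \frac{45}{\left(3 i \omega + 19\right)^{2} \left(5 i \omega + 19\right)}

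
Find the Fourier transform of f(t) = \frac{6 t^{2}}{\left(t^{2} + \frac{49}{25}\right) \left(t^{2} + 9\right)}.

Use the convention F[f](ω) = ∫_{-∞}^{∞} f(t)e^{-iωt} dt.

F(ω) = \frac{225 \pi e^{- 3 \left|{\omega}\right|}}{88} - \frac{105 \pi e^{- \frac{7 \left|{\omega}\right|}{5}}}{88}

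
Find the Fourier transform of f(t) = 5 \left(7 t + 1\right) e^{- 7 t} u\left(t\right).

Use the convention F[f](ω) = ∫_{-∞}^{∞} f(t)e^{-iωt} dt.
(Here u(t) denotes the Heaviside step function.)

F(ω) = \frac{5 \left(- i \omega - 14\right)}{\omega^{2} - 14 i \omega - 49}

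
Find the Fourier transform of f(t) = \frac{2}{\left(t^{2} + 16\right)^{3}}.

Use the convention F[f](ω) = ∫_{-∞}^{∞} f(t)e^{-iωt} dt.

F(ω) = \frac{\pi \left(16 \omega^{2} + 12 \left|{\omega}\right| + 3\right) e^{- 4 \left|{\omega}\right|}}{4096}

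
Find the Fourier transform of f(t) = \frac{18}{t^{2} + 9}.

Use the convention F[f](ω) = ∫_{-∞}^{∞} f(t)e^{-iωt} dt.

F(ω) = 6 \pi e^{- 3 \left|{\omega}\right|}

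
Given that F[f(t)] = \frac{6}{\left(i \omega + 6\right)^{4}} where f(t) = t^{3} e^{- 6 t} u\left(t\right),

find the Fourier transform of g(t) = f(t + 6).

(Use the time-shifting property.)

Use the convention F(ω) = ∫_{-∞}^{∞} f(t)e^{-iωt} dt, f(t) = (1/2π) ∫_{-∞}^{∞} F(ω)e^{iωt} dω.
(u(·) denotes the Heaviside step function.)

F[g](ω) = \frac{6 e^{6 i \omega}}{\left(i \omega + 6\right)^{4}}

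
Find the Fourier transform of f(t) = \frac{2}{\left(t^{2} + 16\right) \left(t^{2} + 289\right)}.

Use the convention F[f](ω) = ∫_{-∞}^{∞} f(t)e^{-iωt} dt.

F(ω) = \frac{\pi \left(17 e^{13 \left|{\omega}\right|} - 4\right) e^{- 17 \left|{\omega}\right|}}{9282}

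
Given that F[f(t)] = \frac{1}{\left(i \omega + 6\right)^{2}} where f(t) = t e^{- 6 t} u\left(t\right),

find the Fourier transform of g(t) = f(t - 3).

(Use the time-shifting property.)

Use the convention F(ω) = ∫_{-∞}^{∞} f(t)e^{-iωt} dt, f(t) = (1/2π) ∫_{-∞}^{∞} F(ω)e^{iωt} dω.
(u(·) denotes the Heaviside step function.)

F[g](ω) = \frac{e^{- 3 i \omega}}{\left(i \omega + 6\right)^{2}}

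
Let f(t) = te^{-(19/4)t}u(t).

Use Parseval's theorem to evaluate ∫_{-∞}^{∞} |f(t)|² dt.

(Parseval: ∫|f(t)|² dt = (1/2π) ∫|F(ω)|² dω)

∫|f(t)|² dt = \frac{16}{6859}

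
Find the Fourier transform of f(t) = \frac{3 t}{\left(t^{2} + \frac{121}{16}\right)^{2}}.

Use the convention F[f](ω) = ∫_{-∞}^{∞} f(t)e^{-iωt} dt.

F(ω) = - \frac{6 i \pi \omega e^{- \frac{11 \left|{\omega}\right|}{4}}}{11}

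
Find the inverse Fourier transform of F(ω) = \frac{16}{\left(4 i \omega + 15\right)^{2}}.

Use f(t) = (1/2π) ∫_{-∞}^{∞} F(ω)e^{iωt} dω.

f(t) = t e^{- \frac{15 t}{4}} u\left(t\right)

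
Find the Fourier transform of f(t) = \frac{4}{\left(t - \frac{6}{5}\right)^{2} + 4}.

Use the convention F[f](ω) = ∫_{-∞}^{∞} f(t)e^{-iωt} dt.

F(ω) = 2 \pi e^{- \frac{6 i \omega}{5} - 2 \left|{\omega}\right|}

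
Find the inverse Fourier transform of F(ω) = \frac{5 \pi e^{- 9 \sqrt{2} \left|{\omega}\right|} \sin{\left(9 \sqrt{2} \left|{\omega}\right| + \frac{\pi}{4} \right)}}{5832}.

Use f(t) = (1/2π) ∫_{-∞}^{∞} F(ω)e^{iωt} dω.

f(t) = \frac{5}{t^{4} + 104976}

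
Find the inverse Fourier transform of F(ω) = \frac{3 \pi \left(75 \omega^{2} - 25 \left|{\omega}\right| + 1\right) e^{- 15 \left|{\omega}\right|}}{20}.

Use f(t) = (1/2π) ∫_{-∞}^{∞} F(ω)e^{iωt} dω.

f(t) = \frac{6 t^{4}}{\left(t^{2} + 225\right)^{3}}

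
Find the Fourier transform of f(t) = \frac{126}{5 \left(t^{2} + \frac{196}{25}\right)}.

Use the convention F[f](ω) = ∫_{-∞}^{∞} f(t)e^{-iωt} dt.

F(ω) = 9 \pi e^{- \frac{14 \left|{\omega}\right|}{5}}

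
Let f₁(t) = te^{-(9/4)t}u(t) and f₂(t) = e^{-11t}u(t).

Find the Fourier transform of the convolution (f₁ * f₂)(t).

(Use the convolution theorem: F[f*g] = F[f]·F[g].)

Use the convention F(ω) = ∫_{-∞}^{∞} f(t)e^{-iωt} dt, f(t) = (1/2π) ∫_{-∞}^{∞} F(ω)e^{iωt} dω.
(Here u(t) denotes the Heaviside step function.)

F[f₁*f₂](ω) = \frac{16}{\left(i \omega + 11\right) \left(4 i \omega + 9\right)^{2}}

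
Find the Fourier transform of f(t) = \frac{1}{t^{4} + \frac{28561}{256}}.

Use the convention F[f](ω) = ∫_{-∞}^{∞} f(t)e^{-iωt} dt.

F(ω) = \frac{64 \pi e^{- \frac{13 \sqrt{2} \left|{\omega}\right|}{8}} \sin{\left(\frac{13 \sqrt{2} \left|{\omega}\right|}{8} + \frac{\pi}{4} \right)}}{2197}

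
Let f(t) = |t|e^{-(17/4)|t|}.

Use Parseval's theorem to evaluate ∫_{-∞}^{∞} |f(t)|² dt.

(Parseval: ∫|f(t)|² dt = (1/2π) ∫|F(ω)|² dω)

∫|f(t)|² dt = \frac{32}{4913}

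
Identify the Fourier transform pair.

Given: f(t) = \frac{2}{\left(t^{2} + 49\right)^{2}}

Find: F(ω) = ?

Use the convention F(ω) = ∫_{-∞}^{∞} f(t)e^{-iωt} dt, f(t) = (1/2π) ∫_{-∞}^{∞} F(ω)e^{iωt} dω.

F(ω) = \frac{\pi \left(7 \left|{\omega}\right| + 1\right) e^{- 7 \left|{\omega}\right|}}{343}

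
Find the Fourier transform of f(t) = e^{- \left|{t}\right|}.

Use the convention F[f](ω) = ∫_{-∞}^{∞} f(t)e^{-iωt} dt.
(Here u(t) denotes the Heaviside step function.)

F(ω) = \frac{2}{\omega^{2} + 1}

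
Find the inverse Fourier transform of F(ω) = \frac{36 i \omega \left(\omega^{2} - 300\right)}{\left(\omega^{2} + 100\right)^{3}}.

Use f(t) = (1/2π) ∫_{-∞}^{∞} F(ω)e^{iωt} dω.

f(t) = 9 t e^{- 10 \left|{t}\right|} \left|{t}\right|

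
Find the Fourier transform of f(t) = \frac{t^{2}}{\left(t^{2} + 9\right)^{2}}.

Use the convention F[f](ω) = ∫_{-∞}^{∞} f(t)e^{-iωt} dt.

F(ω) = \frac{\pi \left(1 - 3 \left|{\omega}\right|\right) e^{- 3 \left|{\omega}\right|}}{6}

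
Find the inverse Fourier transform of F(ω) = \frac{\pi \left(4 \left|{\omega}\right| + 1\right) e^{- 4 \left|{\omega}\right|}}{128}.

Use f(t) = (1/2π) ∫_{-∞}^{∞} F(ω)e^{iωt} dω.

f(t) = \frac{1}{\left(t^{2} + 16\right)^{2}}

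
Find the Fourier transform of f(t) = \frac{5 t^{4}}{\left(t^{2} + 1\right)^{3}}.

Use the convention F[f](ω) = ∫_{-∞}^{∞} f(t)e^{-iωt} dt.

F(ω) = \frac{5 \pi \left(\omega^{2} - 5 \left|{\omega}\right| + 3\right) e^{- \left|{\omega}\right|}}{8}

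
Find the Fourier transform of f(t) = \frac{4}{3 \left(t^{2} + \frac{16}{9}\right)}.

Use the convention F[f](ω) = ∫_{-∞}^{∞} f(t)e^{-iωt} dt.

F(ω) = \pi e^{- \frac{4 \left|{\omega}\right|}{3}}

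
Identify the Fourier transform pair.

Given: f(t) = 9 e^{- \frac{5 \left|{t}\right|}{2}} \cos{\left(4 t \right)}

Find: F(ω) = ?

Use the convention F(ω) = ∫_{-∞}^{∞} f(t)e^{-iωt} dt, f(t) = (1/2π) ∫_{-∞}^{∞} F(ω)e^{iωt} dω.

F(ω) = \frac{180 \left(4 \omega^{2} + 89\right)}{16 \omega^{4} - 312 \omega^{2} + 7921}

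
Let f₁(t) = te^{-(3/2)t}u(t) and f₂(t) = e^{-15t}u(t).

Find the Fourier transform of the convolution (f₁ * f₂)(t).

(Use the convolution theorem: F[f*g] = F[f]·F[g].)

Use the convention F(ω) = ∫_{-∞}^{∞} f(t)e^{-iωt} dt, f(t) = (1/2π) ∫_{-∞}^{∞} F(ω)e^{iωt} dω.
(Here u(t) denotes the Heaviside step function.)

F[f₁*f₂](ω) = \frac{4}{\left(i \omega + 15\right) \left(2 i \omega + 3\right)^{2}}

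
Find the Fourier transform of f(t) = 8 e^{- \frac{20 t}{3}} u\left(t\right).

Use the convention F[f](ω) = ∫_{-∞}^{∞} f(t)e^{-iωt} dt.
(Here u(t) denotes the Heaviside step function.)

F(ω) = \frac{24}{3 i \omega + 20}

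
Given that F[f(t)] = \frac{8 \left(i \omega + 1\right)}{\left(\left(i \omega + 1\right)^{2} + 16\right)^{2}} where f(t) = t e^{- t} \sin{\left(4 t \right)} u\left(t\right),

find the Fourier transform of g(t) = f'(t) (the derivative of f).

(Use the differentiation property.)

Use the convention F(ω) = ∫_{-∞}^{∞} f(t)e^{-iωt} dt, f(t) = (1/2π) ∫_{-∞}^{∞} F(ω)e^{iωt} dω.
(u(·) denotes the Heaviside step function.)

F[g](ω) = \frac{8 i \omega \left(i \omega + 1\right)}{\left(\left(i \omega + 1\right)^{2} + 16\right)^{2}}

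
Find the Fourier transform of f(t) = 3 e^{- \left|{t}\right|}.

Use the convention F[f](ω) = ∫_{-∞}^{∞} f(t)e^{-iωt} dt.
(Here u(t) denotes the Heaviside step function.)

F(ω) = \frac{6}{\omega^{2} + 1}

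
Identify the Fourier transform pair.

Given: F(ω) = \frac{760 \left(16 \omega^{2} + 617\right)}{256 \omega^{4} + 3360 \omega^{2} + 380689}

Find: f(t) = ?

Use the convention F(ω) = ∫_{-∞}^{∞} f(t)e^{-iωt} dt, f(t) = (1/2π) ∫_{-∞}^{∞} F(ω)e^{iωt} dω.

f(t) = 5 e^{- \frac{19 \left|{t}\right|}{4}} \cos{\left(4 \left|{t}\right| \right)}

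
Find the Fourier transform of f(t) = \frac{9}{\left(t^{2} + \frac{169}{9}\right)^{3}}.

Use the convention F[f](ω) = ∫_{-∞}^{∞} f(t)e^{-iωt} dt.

F(ω) = \frac{243 \pi \left(169 \omega^{2} + 117 \left|{\omega}\right| + 27\right) e^{- \frac{13 \left|{\omega}\right|}{3}}}{2970344}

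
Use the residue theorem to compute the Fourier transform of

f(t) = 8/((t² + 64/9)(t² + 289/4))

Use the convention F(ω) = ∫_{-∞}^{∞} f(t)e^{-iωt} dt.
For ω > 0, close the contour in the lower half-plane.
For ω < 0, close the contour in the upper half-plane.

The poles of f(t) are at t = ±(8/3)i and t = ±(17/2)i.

Let g(z) = f(z)e^{-iωz}; for large |z| the factor e^{-iωz} decays in the lower half-plane when ω > 0 and in the upper half-plane when ω < 0.

Case ω > 0 (lower half-plane, clockwise contour ⇒ F(ω) = -2πi·ΣRes):
  Res_{z = - \frac{8 i}{3}} g(z) = \frac{54 i e^{- \frac{8 \omega}{3}}}{2345}
  Res_{z = - \frac{17 i}{2}} g(z) = - \frac{288 i e^{- \frac{17 \omega}{2}}}{39865}
  F(ω) = -2πi·ΣRes = - \frac{576 \pi e^{- \frac{17 \omega}{2}}}{39865} + \frac{108 \pi e^{- \frac{8 \omega}{3}}}{2345}

Case ω < 0 (upper half-plane, counterclockwise contour ⇒ F(ω) = +2πi·ΣRes):
  Res_{z = \frac{8 i}{3}} g(z) = - \frac{54 i e^{\frac{8 \omega}{3}}}{2345}
  Res_{z = \frac{17 i}{2}} g(z) = \frac{288 i e^{\frac{17 \omega}{2}}}{39865}
  F(ω) = 2πi·ΣRes = \frac{36 \pi \left(51 e^{\frac{8 \omega}{3}} - 16 e^{\frac{17 \omega}{2}}\right)}{39865}

Both cases combine into a single formula in |ω|:

F(ω) = - \frac{576 \pi e^{- \frac{17 \left|{\omega}\right|}{2}}}{39865} + \frac{108 \pi e^{- \frac{8 \left|{\omega}\right|}{3}}}{2345}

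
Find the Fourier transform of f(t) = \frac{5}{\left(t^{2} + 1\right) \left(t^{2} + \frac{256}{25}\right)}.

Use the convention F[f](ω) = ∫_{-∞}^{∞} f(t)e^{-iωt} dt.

F(ω) = \frac{125 \pi e^{- \left|{\omega}\right|}}{231} - \frac{625 \pi e^{- \frac{16 \left|{\omega}\right|}{5}}}{3696}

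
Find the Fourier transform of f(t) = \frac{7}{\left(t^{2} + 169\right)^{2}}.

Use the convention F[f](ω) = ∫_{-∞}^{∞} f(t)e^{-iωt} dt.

F(ω) = \frac{7 \pi \left(13 \left|{\omega}\right| + 1\right) e^{- 13 \left|{\omega}\right|}}{4394}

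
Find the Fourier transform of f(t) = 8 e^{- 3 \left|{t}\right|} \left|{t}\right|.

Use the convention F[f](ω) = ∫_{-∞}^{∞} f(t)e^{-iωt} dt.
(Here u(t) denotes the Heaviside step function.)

F(ω) = \frac{16 \left(9 - \omega^{2}\right)}{\left(\omega^{2} + 9\right)^{2}}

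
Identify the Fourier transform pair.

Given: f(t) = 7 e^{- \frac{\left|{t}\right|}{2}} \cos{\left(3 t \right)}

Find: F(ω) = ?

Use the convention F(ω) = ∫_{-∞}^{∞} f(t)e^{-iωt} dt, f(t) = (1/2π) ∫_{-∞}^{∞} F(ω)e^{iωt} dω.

F(ω) = \frac{28 \left(4 \omega^{2} + 37\right)}{16 \omega^{4} - 280 \omega^{2} + 1369}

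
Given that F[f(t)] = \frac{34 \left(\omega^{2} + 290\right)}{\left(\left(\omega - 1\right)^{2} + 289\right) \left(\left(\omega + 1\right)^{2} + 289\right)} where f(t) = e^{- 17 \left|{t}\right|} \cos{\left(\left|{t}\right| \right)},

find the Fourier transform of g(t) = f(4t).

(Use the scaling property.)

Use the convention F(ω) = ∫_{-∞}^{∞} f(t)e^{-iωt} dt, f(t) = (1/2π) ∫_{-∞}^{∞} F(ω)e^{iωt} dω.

F[g](ω) = \frac{136 \left(\omega^{2} + 4640\right)}{\omega^{4} + 9216 \omega^{2} + 21529600}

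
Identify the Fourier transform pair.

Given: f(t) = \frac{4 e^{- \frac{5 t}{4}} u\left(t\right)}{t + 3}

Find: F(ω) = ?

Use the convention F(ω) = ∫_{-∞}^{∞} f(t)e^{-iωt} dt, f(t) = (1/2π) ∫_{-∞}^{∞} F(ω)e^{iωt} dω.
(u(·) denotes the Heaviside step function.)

F(ω) = 4 e^{3 i \omega + \frac{15}{4}} \operatorname{E}_{1}\left(3 i \omega + \frac{15}{4}\right)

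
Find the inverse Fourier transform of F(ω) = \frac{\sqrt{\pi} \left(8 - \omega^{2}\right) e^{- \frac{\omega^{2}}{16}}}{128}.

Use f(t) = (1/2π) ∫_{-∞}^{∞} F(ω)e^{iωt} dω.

f(t) = t^{2} e^{- 4 t^{2}}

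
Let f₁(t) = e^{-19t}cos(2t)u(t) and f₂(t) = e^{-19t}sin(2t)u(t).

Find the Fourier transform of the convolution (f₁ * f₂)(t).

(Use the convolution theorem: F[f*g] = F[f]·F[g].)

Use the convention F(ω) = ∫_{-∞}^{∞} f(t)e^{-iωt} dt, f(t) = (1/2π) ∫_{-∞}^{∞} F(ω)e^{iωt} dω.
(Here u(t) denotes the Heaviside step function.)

F[f₁*f₂](ω) = \frac{2 \left(i \omega + 19\right)}{\left(\left(i \omega + 19\right)^{2} + 4\right)^{2}}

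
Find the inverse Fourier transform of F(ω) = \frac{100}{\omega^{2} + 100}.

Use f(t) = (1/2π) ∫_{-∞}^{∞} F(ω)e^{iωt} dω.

f(t) = 5 e^{- 10 \left|{t}\right|}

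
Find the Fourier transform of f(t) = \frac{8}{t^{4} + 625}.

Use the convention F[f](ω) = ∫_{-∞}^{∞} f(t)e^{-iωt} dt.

F(ω) = \frac{8 \pi e^{- \frac{5 \sqrt{2} \left|{\omega}\right|}{2}} \sin{\left(\frac{5 \sqrt{2} \left|{\omega}\right|}{2} + \frac{\pi}{4} \right)}}{125}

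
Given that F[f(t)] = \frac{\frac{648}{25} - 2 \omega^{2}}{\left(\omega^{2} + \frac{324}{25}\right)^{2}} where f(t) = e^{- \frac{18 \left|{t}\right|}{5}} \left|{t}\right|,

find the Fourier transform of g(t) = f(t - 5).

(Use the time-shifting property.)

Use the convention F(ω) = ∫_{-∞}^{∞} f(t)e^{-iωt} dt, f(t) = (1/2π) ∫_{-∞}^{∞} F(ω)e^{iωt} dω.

F[g](ω) = \frac{50 \left(324 - 25 \omega^{2}\right) e^{- 5 i \omega}}{\left(25 \omega^{2} + 324\right)^{2}}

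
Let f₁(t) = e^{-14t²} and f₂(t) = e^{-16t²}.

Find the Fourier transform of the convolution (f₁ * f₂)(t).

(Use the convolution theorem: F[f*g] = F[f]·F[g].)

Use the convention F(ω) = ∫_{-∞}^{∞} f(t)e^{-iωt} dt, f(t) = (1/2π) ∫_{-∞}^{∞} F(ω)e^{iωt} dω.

F[f₁*f₂](ω) = \frac{\sqrt{14} \pi e^{- \frac{15 \omega^{2}}{448}}}{56}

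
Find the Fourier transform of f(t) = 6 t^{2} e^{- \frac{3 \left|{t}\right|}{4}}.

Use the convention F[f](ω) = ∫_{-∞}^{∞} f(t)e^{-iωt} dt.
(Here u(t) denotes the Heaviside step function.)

F(ω) = \frac{13824 \left(3 - 16 \omega^{2}\right)}{\left(16 \omega^{2} + 9\right)^{3}}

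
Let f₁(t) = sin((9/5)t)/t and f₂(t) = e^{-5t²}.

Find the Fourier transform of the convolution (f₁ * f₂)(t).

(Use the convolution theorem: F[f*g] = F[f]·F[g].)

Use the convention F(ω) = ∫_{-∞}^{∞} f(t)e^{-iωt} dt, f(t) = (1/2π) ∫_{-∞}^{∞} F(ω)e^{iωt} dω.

F[f₁*f₂](ω) = \begin{cases} \frac{\sqrt{5} \pi^{\frac{3}{2}} e^{- \frac{\omega^{2}}{20}}}{5} & \text{for}\: \omega > - \frac{9}{5} \wedge \omega < \frac{9}{5} \\0 & \text{otherwise} \end{cases}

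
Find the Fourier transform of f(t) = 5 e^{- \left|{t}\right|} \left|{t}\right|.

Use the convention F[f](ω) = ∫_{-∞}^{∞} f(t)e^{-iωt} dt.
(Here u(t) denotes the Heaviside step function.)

F(ω) = \frac{10 \left(1 - \omega^{2}\right)}{\left(\omega^{2} + 1\right)^{2}}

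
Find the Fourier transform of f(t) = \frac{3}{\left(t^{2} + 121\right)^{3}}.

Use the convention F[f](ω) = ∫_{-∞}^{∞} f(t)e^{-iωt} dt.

F(ω) = \frac{3 \pi \left(121 \omega^{2} + 33 \left|{\omega}\right| + 3\right) e^{- 11 \left|{\omega}\right|}}{1288408}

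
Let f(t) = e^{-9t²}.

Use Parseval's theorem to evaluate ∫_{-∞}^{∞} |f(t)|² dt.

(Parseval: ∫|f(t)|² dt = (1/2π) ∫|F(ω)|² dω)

∫|f(t)|² dt = \frac{\sqrt{2} \sqrt{\pi}}{6}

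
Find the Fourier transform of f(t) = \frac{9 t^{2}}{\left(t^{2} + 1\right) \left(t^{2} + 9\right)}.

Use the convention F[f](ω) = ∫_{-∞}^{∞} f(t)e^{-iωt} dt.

F(ω) = \frac{9 \pi \left(3 - e^{2 \left|{\omega}\right|}\right) e^{- 3 \left|{\omega}\right|}}{8}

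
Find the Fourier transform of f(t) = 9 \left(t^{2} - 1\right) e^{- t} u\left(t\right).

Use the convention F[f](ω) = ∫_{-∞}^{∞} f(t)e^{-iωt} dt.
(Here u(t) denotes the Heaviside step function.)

F(ω) = \frac{9 \left(2 i \omega - \left(i \omega + 1\right)^{3} + 2\right)}{\left(i \omega + 1\right)^{4}}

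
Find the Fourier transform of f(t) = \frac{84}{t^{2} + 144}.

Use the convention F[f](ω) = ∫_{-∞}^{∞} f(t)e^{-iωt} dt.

F(ω) = 7 \pi e^{- 12 \left|{\omega}\right|}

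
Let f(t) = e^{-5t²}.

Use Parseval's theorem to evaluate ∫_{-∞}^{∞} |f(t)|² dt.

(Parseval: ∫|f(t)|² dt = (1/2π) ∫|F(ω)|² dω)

∫|f(t)|² dt = \frac{\sqrt{10} \sqrt{\pi}}{10}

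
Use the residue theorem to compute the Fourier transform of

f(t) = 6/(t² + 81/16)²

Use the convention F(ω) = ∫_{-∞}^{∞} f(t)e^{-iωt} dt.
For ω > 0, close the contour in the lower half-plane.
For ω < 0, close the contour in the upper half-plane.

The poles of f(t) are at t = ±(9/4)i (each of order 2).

Let g(z) = f(z)e^{-iωz}; for large |z| the factor e^{-iωz} decays in the lower half-plane when ω > 0 and in the upper half-plane when ω < 0.

Case ω > 0 (lower half-plane, clockwise contour ⇒ F(ω) = -2πi·ΣRes):
  Res_{z = - \frac{9 i}{4}} g(z) = \frac{8 i \left(9 \omega + 4\right) e^{- \frac{9 \omega}{4}}}{243} (pole of order 2)
  F(ω) = -2πi·ΣRes = \frac{16 \pi \left(9 \omega + 4\right) e^{- \frac{9 \omega}{4}}}{243}

Case ω < 0 (upper half-plane, counterclockwise contour ⇒ F(ω) = +2πi·ΣRes):
  Res_{z = \frac{9 i}{4}} g(z) = \frac{8 i \left(9 \omega - 4\right) e^{\frac{9 \omega}{4}}}{243} (pole of order 2)
  F(ω) = 2πi·ΣRes = \frac{16 \pi \left(4 - 9 \omega\right) e^{\frac{9 \omega}{4}}}{243}

Both cases combine into a single formula in |ω|:

F(ω) = \frac{16 \pi \left(9 \left|{\omega}\right| + 4\right) e^{- \frac{9 \left|{\omega}\right|}{4}}}{243}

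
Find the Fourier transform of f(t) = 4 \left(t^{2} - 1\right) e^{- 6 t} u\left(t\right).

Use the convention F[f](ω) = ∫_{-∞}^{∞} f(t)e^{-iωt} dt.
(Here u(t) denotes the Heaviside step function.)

F(ω) = \frac{4 \left(2 i \omega - \left(i \omega + 6\right)^{3} + 12\right)}{\left(i \omega + 6\right)^{4}}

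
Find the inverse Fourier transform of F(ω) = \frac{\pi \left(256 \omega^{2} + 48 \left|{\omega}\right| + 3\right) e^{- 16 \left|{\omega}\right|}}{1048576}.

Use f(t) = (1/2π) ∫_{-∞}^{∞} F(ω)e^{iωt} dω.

f(t) = \frac{8}{\left(t^{2} + 256\right)^{3}}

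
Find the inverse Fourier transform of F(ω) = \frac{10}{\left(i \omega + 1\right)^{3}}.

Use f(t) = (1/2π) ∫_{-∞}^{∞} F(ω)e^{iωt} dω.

f(t) = 5 t^{2} e^{- t} u\left(t\right)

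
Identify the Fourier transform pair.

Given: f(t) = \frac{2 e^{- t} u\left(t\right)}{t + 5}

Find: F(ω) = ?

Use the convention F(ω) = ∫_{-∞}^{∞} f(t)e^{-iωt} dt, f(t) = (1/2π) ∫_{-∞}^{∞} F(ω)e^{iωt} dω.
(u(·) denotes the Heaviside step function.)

F(ω) = 2 e^{5 i \omega + 5} \operatorname{E}_{1}\left(5 i \omega + 5\right)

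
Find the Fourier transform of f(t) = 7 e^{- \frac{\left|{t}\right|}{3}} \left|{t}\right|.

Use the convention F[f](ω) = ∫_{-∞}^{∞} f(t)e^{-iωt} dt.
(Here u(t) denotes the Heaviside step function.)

F(ω) = \frac{126 \left(1 - 9 \omega^{2}\right)}{\left(9 \omega^{2} + 1\right)^{2}}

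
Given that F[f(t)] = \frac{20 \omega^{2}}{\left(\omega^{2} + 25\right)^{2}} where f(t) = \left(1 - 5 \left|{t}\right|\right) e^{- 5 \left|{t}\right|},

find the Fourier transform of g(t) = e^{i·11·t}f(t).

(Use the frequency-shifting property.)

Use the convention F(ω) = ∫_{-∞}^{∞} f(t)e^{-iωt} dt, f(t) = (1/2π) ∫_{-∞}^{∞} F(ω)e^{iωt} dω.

F[g](ω) = \frac{20 \left(\omega - 11\right)^{2}}{\left(\left(\omega - 11\right)^{2} + 25\right)^{2}}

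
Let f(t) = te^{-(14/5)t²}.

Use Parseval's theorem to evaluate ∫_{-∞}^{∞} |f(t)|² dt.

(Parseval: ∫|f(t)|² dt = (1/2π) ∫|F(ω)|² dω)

∫|f(t)|² dt = \frac{5 \sqrt{35} \sqrt{\pi}}{784}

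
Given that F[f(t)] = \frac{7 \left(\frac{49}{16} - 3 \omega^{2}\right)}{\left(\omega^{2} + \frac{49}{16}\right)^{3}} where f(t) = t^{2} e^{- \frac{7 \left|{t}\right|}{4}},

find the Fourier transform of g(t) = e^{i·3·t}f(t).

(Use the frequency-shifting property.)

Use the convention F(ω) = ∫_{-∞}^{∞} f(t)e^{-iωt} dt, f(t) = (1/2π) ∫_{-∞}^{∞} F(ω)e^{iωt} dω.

F[g](ω) = \frac{1792 \left(49 - 48 \left(\omega - 3\right)^{2}\right)}{\left(16 \left(\omega - 3\right)^{2} + 49\right)^{3}}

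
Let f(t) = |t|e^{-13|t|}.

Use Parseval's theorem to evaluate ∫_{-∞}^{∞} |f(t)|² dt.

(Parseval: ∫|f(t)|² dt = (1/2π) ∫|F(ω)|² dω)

∫|f(t)|² dt = \frac{1}{4394}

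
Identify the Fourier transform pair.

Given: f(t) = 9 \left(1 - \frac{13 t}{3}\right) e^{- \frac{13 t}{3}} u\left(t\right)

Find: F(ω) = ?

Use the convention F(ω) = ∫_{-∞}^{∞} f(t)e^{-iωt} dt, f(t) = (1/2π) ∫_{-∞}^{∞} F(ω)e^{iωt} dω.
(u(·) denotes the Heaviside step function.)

F(ω) = \frac{81 i \omega}{- 9 \omega^{2} + 78 i \omega + 169}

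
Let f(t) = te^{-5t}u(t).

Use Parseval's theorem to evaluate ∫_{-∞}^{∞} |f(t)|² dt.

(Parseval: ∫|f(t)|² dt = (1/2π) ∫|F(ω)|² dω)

∫|f(t)|² dt = \frac{1}{500}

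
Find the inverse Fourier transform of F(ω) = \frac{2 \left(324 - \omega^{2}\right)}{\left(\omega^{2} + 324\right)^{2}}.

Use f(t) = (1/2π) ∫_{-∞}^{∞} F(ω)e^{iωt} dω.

f(t) = e^{- 18 \left|{t}\right|} \left|{t}\right|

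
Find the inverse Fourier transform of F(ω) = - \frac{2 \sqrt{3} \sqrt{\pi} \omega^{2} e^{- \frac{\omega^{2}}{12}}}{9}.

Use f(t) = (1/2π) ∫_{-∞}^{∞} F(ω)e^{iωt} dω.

f(t) = 2 \left(12 t^{2} - 2\right) e^{- 3 t^{2}}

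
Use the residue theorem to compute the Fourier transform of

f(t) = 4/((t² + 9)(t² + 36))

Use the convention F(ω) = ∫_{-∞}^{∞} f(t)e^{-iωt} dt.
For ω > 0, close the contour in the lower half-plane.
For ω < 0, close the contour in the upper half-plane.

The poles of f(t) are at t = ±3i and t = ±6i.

Let g(z) = f(z)e^{-iωz}; for large |z| the factor e^{-iωz} decays in the lower half-plane when ω > 0 and in the upper half-plane when ω < 0.

Case ω > 0 (lower half-plane, clockwise contour ⇒ F(ω) = -2πi·ΣRes):
  Res_{z = - 3 i} g(z) = \frac{2 i e^{- 3 \omega}}{81}
  Res_{z = - 6 i} g(z) = - \frac{i e^{- 6 \omega}}{81}
  F(ω) = -2πi·ΣRes = \frac{2 \pi \left(2 e^{3 \omega} - 1\right) e^{- 6 \omega}}{81}

Case ω < 0 (upper half-plane, counterclockwise contour ⇒ F(ω) = +2πi·ΣRes):
  Res_{z = 3 i} g(z) = - \frac{2 i e^{3 \omega}}{81}
  Res_{z = 6 i} g(z) = \frac{i e^{6 \omega}}{81}
  F(ω) = 2πi·ΣRes = \frac{2 \pi \left(2 - e^{3 \omega}\right) e^{3 \omega}}{81}

Both cases combine into a single formula in |ω|:

F(ω) = \frac{2 \pi \left(2 e^{3 \left|{\omega}\right|} - 1\right) e^{- 6 \left|{\omega}\right|}}{81}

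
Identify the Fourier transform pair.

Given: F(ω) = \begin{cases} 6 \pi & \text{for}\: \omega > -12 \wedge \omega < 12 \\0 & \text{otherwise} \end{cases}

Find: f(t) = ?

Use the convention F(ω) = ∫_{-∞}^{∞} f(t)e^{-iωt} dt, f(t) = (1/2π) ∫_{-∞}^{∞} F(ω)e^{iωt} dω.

f(t) = \frac{6 \sin{\left(12 t \right)}}{t}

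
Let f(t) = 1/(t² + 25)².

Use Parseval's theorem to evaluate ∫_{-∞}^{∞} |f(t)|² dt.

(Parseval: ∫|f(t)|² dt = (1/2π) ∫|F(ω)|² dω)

∫|f(t)|² dt = \frac{\pi}{250000}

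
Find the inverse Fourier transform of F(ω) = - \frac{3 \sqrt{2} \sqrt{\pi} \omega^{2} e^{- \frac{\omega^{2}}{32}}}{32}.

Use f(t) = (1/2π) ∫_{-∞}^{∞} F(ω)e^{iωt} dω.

f(t) = 3 \left(32 t^{2} - 2\right) e^{- 8 t^{2}}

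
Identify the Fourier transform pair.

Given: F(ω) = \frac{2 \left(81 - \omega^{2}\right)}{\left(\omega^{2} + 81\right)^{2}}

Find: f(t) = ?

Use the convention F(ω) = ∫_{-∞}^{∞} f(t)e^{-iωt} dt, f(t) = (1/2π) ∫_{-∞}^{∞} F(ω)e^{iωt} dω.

f(t) = e^{- 9 \left|{t}\right|} \left|{t}\right|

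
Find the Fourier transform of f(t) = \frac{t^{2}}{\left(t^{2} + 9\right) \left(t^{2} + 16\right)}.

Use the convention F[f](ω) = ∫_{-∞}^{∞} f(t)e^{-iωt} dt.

F(ω) = \frac{\pi \left(4 - 3 e^{\left|{\omega}\right|}\right) e^{- 4 \left|{\omega}\right|}}{7}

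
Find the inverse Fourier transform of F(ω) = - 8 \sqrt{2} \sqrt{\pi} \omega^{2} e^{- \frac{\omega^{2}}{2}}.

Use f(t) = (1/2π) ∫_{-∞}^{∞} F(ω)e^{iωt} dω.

f(t) = 4 \left(2 t^{2} - 2\right) e^{- \frac{t^{2}}{2}}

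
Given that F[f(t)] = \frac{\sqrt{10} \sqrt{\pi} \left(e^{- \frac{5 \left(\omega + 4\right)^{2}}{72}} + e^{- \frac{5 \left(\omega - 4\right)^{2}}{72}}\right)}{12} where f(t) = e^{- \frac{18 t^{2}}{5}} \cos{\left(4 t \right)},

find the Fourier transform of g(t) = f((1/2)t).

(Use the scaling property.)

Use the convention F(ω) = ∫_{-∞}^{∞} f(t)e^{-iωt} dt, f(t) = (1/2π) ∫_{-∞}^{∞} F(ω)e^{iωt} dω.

F[g](ω) = \frac{\sqrt{10} \sqrt{\pi} \left(e^{\frac{20 \omega}{9}} + 1\right) e^{- \frac{5 \omega^{2}}{18} - \frac{10 \omega}{9} - \frac{10}{9}}}{6}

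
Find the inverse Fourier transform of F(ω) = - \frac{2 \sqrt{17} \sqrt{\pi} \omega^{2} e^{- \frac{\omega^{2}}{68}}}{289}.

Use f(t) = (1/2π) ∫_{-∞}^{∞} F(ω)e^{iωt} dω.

f(t) = 2 \left(68 t^{2} - 2\right) e^{- 17 t^{2}}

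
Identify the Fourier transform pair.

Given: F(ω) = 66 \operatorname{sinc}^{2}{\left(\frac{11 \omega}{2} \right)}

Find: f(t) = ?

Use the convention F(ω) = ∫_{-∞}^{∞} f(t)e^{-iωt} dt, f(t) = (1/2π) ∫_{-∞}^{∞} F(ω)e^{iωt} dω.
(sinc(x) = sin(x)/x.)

f(t) = 6 \left(\begin{cases} 1 - \frac{\left|{t}\right|}{11} & \text{for}\: \left|{t}\right| < 11 \\0 & \text{otherwise} \end{cases}\right)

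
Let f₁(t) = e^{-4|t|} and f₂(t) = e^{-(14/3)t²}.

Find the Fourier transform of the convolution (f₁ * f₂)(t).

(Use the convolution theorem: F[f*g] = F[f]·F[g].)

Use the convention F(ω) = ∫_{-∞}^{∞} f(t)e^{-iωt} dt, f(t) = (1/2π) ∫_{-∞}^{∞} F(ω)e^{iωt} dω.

F[f₁*f₂](ω) = \frac{4 \sqrt{42} \sqrt{\pi} e^{- \frac{3 \omega^{2}}{56}}}{7 \left(\omega^{2} + 16\right)}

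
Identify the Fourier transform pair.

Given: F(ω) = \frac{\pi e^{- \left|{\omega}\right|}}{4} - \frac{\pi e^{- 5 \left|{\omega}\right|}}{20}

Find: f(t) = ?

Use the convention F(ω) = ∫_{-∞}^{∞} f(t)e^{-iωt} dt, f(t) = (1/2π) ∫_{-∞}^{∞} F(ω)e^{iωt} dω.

f(t) = \frac{6}{\left(t^{2} + 1\right) \left(t^{2} + 25\right)}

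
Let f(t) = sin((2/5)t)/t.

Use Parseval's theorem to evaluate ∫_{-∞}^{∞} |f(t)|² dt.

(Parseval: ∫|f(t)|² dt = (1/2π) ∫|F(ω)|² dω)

∫|f(t)|² dt = \frac{2 \pi}{5}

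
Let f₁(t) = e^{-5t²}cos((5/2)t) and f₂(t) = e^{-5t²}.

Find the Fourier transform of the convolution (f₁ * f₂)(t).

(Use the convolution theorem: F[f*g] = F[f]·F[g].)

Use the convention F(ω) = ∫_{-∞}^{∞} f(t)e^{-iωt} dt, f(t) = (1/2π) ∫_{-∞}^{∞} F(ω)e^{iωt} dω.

F[f₁*f₂](ω) = \frac{\pi \left(e^{\frac{\omega}{2}} + 1\right) e^{- \frac{\omega^{2}}{10} - \frac{\omega}{4} - \frac{5}{16}}}{10}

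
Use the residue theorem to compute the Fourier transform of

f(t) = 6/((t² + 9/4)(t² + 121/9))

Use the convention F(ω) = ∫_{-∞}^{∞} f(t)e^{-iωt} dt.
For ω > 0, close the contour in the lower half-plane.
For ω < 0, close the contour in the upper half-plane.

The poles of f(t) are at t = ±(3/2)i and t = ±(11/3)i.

Let g(z) = f(z)e^{-iωz}; for large |z| the factor e^{-iωz} decays in the lower half-plane when ω > 0 and in the upper half-plane when ω < 0.

Case ω > 0 (lower half-plane, clockwise contour ⇒ F(ω) = -2πi·ΣRes):
  Res_{z = - \frac{3 i}{2}} g(z) = \frac{72 i e^{- \frac{3 \omega}{2}}}{403}
  Res_{z = - \frac{11 i}{3}} g(z) = - \frac{324 i e^{- \frac{11 \omega}{3}}}{4433}
  F(ω) = -2πi·ΣRes = \frac{144 \pi e^{- \frac{3 \omega}{2}}}{403} - \frac{648 \pi e^{- \frac{11 \omega}{3}}}{4433}

Case ω < 0 (upper half-plane, counterclockwise contour ⇒ F(ω) = +2πi·ΣRes):
  Res_{z = \frac{3 i}{2}} g(z) = - \frac{72 i e^{\frac{3 \omega}{2}}}{403}
  Res_{z = \frac{11 i}{3}} g(z) = \frac{324 i e^{\frac{11 \omega}{3}}}{4433}
  F(ω) = 2πi·ΣRes = \frac{72 \pi \left(- 9 e^{\frac{11 \omega}{3}} + 22 e^{\frac{3 \omega}{2}}\right)}{4433}

Both cases combine into a single formula in |ω|:

F(ω) = \frac{144 \pi e^{- \frac{3 \left|{\omega}\right|}{2}}}{403} - \frac{648 \pi e^{- \frac{11 \left|{\omega}\right|}{3}}}{4433}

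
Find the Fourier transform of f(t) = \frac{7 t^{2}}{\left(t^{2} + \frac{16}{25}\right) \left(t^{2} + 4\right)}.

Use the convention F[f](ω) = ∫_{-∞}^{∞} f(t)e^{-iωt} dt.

F(ω) = \frac{25 \pi e^{- 2 \left|{\omega}\right|}}{6} - \frac{5 \pi e^{- \frac{4 \left|{\omega}\right|}{5}}}{3}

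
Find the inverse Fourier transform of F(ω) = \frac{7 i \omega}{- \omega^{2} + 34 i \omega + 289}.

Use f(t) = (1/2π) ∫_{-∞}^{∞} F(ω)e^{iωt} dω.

f(t) = 7 \left(1 - 17 t\right) e^{- 17 t} u\left(t\right)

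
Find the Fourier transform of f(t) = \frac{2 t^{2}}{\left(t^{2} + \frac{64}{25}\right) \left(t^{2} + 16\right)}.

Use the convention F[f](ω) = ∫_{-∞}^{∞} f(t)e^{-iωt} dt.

F(ω) = \frac{25 \pi e^{- 4 \left|{\omega}\right|}}{42} - \frac{5 \pi e^{- \frac{8 \left|{\omega}\right|}{5}}}{21}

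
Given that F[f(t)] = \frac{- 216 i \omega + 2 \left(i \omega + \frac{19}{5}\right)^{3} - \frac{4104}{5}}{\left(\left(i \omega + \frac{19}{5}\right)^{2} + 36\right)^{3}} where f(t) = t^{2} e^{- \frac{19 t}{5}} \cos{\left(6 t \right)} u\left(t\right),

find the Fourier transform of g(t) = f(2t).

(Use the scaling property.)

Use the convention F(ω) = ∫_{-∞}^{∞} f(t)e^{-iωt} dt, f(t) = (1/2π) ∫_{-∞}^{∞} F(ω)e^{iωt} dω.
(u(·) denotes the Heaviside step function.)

F[g](ω) = \frac{1000 \left(- 54000 i \omega + \left(5 i \omega + 38\right)^{3} - 410400\right)}{\left(\left(5 i \omega + 38\right)^{2} + 3600\right)^{3}}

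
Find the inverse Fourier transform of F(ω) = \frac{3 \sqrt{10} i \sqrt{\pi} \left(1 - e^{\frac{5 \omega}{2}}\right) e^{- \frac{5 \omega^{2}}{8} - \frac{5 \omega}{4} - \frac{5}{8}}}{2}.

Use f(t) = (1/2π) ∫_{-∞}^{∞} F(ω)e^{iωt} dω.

f(t) = 6 e^{- \frac{2 t^{2}}{5}} \sin{\left(t \right)}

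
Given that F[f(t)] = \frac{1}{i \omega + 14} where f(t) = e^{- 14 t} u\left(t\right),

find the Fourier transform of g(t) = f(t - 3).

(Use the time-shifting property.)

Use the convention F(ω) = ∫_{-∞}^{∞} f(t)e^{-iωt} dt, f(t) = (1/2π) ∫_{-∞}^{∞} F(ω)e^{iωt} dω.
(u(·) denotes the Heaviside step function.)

F[g](ω) = \frac{e^{- 3 i \omega}}{i \omega + 14}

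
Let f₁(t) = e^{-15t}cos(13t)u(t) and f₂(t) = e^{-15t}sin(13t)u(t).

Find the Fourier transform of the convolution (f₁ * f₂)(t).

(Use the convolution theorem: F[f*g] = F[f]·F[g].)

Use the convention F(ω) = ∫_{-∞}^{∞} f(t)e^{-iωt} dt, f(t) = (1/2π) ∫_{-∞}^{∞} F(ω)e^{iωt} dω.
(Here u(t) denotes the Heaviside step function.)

F[f₁*f₂](ω) = \frac{13 \left(i \omega + 15\right)}{\left(\left(i \omega + 15\right)^{2} + 169\right)^{2}}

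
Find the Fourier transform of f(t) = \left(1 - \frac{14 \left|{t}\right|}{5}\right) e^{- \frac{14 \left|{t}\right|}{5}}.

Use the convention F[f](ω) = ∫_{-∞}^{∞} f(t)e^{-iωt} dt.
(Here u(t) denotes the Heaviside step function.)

F(ω) = \frac{7000 \omega^{2}}{\left(25 \omega^{2} + 196\right)^{2}}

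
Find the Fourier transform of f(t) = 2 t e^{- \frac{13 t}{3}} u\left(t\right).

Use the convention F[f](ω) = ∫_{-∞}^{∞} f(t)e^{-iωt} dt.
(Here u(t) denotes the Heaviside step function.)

F(ω) = \frac{18}{\left(3 i \omega + 13\right)^{2}}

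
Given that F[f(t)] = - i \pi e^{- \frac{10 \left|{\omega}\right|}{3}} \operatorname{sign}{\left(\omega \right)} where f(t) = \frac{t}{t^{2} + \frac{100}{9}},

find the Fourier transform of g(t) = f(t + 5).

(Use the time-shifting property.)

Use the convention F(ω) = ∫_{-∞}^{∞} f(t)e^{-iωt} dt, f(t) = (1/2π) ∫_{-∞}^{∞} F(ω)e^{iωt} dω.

F[g](ω) = - i \pi e^{5 i \omega} e^{- \frac{10 \left|{\omega}\right|}{3}} \operatorname{sign}{\left(\omega \right)}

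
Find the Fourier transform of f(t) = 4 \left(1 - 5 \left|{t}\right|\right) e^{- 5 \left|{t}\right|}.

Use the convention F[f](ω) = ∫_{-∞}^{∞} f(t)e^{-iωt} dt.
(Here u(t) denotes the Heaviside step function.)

F(ω) = \frac{80 \omega^{2}}{\left(\omega^{2} + 25\right)^{2}}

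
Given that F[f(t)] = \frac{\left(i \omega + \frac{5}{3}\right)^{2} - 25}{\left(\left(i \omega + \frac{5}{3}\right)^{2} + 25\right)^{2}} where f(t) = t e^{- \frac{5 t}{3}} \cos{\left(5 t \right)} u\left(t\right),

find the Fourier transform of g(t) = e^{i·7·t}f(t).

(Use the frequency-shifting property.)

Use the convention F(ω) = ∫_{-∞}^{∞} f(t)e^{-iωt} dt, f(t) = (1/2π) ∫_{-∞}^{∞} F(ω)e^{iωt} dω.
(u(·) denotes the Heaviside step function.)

F[g](ω) = \frac{9 \left(\left(3 i \left(\omega - 7\right) + 5\right)^{2} - 225\right)}{\left(\left(3 i \left(\omega - 7\right) + 5\right)^{2} + 225\right)^{2}}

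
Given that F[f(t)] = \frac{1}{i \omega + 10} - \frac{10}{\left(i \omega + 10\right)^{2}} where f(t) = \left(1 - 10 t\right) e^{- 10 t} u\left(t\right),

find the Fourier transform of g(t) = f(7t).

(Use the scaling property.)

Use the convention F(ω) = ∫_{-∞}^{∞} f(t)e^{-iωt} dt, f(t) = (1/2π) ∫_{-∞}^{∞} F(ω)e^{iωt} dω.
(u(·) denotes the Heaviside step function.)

F[g](ω) = \frac{i \omega}{- \omega^{2} + 140 i \omega + 4900}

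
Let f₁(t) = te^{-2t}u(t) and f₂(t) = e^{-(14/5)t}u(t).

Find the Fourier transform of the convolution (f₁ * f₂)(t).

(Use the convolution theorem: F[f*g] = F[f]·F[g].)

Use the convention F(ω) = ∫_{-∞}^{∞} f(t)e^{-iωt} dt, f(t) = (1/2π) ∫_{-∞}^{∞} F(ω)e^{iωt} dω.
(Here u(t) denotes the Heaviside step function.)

F[f₁*f₂](ω) = \frac{5}{\left(i \omega + 2\right)^{2} \left(5 i \omega + 14\right)}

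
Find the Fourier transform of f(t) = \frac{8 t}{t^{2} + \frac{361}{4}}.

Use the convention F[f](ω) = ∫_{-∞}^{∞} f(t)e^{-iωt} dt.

F(ω) = - 8 i \pi e^{- \frac{19 \left|{\omega}\right|}{2}} \operatorname{sign}{\left(\omega \right)}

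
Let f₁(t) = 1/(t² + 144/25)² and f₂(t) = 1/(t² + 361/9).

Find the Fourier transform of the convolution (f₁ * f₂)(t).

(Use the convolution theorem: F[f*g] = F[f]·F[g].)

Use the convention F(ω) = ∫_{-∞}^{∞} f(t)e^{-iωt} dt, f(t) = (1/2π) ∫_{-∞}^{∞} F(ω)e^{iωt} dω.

F[f₁*f₂](ω) = \frac{25 \pi^{2} \left(12 \left|{\omega}\right| + 5\right) e^{- \frac{131 \left|{\omega}\right|}{15}}}{21888}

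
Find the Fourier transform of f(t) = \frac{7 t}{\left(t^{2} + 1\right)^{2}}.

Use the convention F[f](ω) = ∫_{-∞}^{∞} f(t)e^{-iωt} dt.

F(ω) = - \frac{7 i \pi \omega e^{- \left|{\omega}\right|}}{2}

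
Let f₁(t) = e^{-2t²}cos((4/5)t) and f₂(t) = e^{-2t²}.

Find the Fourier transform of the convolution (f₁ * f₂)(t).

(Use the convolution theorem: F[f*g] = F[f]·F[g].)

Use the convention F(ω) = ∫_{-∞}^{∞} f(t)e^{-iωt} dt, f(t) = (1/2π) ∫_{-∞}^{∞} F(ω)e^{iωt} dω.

F[f₁*f₂](ω) = \frac{\pi e^{- \frac{\omega^{2}}{4} - \frac{2}{25}} \cosh{\left(\frac{\omega}{5} \right)}}{2}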